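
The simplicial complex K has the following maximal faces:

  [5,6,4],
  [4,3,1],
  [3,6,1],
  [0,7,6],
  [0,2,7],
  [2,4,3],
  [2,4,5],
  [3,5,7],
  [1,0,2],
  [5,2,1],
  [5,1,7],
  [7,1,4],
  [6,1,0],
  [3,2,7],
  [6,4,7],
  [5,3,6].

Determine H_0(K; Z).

Fix the vertex order 0 < 1 < 2 < 3 < 4 < 5 < 6 < 7 and write every simplex with vertices in increasing order. Then dim K = 2 and the simplices of K are:

  0-simplices (8): [0], [1], [2], [3], [4], [5], [6], [7]
  1-simplices (24): (24 of them)
  2-simplices (16): [0,1,2], [0,1,6], [0,2,7], [0,6,7], [1,2,5], [1,3,4], [1,3,6], [1,4,7], [1,5,7], [2,3,4], [2,3,7], [2,4,5], [3,5,6], [3,5,7], [4,5,6], [4,6,7]

so the chain groups are C_0 ≅ Z^8, C_1 ≅ Z^24, C_2 ≅ Z^16.

Boundary ∂_1: C_1 → C_0 sends each edge [p,q] (with p < q) to q − p. For instance
  ∂[5,7] = [7] − [5].
As a 8×24 matrix over Z this has rank 7, with invariant factors (1,1,1,1,1,1,1).

The boundary map ∂_2: C_2 → C_1 sends each 2-simplex [p,q,r] to [q,r] − [p,r] + [p,q]. For instance
  ∂[4,6,7] = [6,7] − [4,7] + [4,6],
  ∂[2,4,5] = [4,5] − [2,5] + [2,4].
This gives a 24×16 integer matrix of rank 15; reducing to Smith normal form yields diagonal entries (1,1,1,1,1,1,1,1,1,1,1,1,1,1,1).

Reading off H_k = ker ∂_k / im ∂_{k+1}:

  H_0: rank C_0 − rank ∂_1 = 8 − 7 = 1, and the invariant factors of ∂_1 are all 1, so H_0 = Z.

(K is a triangulation of the torus T^2.)

H_0 = Z.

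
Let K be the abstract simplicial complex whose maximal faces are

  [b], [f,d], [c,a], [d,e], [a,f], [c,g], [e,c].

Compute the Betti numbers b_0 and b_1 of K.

Take the total order a < b < c < d < e < f < g on the vertex set. Then K (dimension 1) consists of the simplices:

  0-simplices (7): a, b, c, d, e, f, g
  1-simplices (6): ac, af, ce, cg, de, df

giving chain groups C_0 ≅ Z^7, C_1 ≅ Z^6.

The boundary map ∂_1: C_1 → C_0 maps an edge to its endpoints' difference, ∂[p,q] = q − p. For instance
  ∂ac = c − a.
The 7×6 boundary matrix has rank 5 and Smith normal form diag(1,1,1,1,1).

Computing H_k = (kernel of ∂_k) / (image of ∂_{k+1}):

  H_0: rank C_0 − rank ∂_1 = 7 − 5 = 2, and the invariant factors of ∂_1 are all 1, so H_0 = Z^2.
  H_1: rank ker ∂_1 − rank ∂_2 = (6 − 5) − 0 = 1, and there is no ∂_2, so H_1 = Z.

Hence the Betti numbers are b_0 = 2, b_1 = 1.

b_0 = 2, b_1 = 1.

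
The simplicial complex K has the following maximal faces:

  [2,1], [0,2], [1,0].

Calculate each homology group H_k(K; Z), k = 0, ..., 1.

H_0 = Z,  H_1 = Z.

We work with the vertex ordering 0 < 1 < 2. The simplices of K, each written with vertices in increasing order, are:

  0-simplices (3): [0], [1], [2]
  1-simplices (3): [0,1], [0,2], [1,2]

so the chain groups are C_0 ≅ Z^3, C_1 ≅ Z^3.

∂_1: C_1 → C_0 maps an edge to its endpoints' difference, ∂[p,q] = q − p. For instance
  ∂[0,1] = [1] − [0].
The 3×3 boundary matrix has rank 2 and Smith normal form diag(1,1).

From H_k ≅ ker(∂_k) / im(∂_{k+1}) we obtain:

  H_0: rank C_0 − rank ∂_1 = 3 − 2 = 1, and the invariant factors of ∂_1 are all 1, so H_0 ≅ Z.
  H_1: rank ker ∂_1 − rank ∂_2 = (3 − 2) − 0 = 1, and there is no ∂_2, so H_1 ≅ Z.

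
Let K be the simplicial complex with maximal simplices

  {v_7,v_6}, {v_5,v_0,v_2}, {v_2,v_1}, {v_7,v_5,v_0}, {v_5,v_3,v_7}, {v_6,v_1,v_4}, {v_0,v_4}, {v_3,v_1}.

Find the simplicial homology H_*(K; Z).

Take the total order v_0 < v_1 < v_2 < v_3 < v_4 < v_5 < v_6 < v_7 on the vertex set. Then K (dimension 2) consists of the simplices:

  0-simplices (8): [v_0], [v_1], [v_2], [v_3], [v_4], [v_5], [v_6], [v_7]
  1-simplices (14): [v_0,v_2], [v_0,v_4], [v_0,v_5], [v_0,v_7], [v_1,v_2], [v_1,v_3], [v_1,v_4], [v_1,v_6], [v_2,v_5], [v_3,v_5], [v_3,v_7], [v_4,v_6], [v_5,v_7], [v_6,v_7]
  2-simplices (4): [v_0,v_2,v_5], [v_0,v_5,v_7], [v_1,v_4,v_6], [v_3,v_5,v_7]

Hence C_0 ≅ Z^8, C_1 ≅ Z^14, C_2 ≅ Z^4.

Boundary ∂_1: C_1 → C_0 maps an edge to its endpoints' difference, ∂[p,q] = q − p.
The 8×14 boundary matrix has rank 7 and Smith normal form diag(1,1,1,1,1,1,1).

The boundary map ∂_2: C_2 → C_1 acts by ∂[p,q,r] = [q,r] − [p,r] + [p,q]. For instance
  ∂[v_0,v_5,v_7] = [v_5,v_7] − [v_0,v_7] + [v_0,v_5],
  ∂[v_0,v_2,v_5] = [v_2,v_5] − [v_0,v_5] + [v_0,v_2].
This gives a 14×4 integer matrix of rank 4; reducing to Smith normal form yields diagonal entries (1,1,1,1).

From H_k ≅ ker(∂_k) / im(∂_{k+1}) we obtain:

  H_0: rank C_0 − rank ∂_1 = 8 − 7 = 1, and the invariant factors of ∂_1 are all 1, so H_0 = Z.
  H_1: rank ker ∂_1 − rank ∂_2 = (14 − 7) − 4 = 3, and the invariant factors of ∂_2 are all 1, so H_1 = Z^3.
  H_2: rank ker ∂_2 − rank ∂_3 = (4 − 4) − 0 = 0, and there is no ∂_3, so H_2 = 0.

H_0 ≅ Z,  H_1 ≅ Z^3,  H_2 = 0.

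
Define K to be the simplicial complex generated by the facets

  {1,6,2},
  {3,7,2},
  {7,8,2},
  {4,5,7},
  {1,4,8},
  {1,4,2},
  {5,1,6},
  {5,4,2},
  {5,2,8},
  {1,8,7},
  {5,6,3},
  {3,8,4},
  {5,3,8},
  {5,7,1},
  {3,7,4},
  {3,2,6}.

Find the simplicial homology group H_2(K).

Order the vertices as 1 < 2 < 3 < 4 < 5 < 6 < 7 < 8. Listing each simplex with vertices in this order, K has dimension 2 with simplices:

  0-simplices (8): [1], [2], [3], [4], [5], [6], [7], [8]
  1-simplices (24): (24 of them)
  2-simplices (16): [1,2,4], [1,2,6], [1,4,8], [1,5,6], [1,5,7], [1,7,8], [2,3,6], [2,3,7], [2,4,5], [2,5,8], [2,7,8], [3,4,7], [3,4,8], [3,5,6], [3,5,8], [4,5,7]

Hence C_0 ≅ Z^8, C_1 ≅ Z^24, C_2 ≅ Z^16.

The boundary map ∂_1: C_1 → C_0 sends each edge [p,q] (with p < q) to q − p. For instance
  ∂[3,7] = [7] − [3].
This gives a 8×24 integer matrix of rank 7; reducing to Smith normal form yields diagonal entries (1,1,1,1,1,1,1).

Boundary ∂_2: C_2 → C_1 acts by ∂[p,q,r] = [q,r] − [p,r] + [p,q]. For instance
  ∂[1,5,6] = [5,6] − [1,6] + [1,5],
  ∂[2,7,8] = [7,8] − [2,8] + [2,7].
This gives a 24×16 integer matrix of rank 15; reducing to Smith normal form yields diagonal entries (1,1,1,1,1,1,1,1,1,1,1,1,1,1,1).

From H_k ≅ ker(∂_k) / im(∂_{k+1}) we obtain:

  H_2: rank ker ∂_2 − rank ∂_3 = (16 − 15) − 0 = 1, and there is no ∂_3, so H_2 = Z.

H_2 ≅ Z.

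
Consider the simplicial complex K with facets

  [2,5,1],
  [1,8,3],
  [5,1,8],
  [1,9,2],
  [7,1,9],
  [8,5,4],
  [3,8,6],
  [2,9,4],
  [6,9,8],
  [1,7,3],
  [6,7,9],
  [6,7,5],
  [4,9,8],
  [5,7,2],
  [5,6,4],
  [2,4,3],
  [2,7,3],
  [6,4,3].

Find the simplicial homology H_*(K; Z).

K has 9 vertices, 27 edges, 18 triangles.
rank ∂_0 = 0, rank ∂_1 = 8 ⇒ b_0 = 9 − 0 − 8 = 1; all invariant factors of ∂_1 are 1 so no torsion. So H_0 = Z.
rank ∂_1 = 8, rank ∂_2 = 18 ⇒ b_1 = 27 − 8 − 18 = 1; ∂_2 has invariant factor(s) [2] giving torsion. So H_1 = Z ⊕ Z/2.
rank ∂_2 = 18, rank ∂_3 = 0 ⇒ b_2 = 18 − 18 − 0 = 0. So H_2 = 0.

H_0 ≅ Z,  H_1 ≅ Z ⊕ Z/2,  H_2 = 0.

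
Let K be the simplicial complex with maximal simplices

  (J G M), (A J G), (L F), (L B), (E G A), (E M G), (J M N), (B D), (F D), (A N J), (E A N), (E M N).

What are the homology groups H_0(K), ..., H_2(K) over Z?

We work with the vertex ordering A < B < D < E < F < G < J < L < M < N. The simplices of K, each written with vertices in increasing order, are:

  0-simplices (10): A, B, D, E, F, G, J, L, M, N
  1-simplices (16): AE, AG, AJ, AN, BD, BL, DF, EG, EM, EN, FL, GJ, GM, JM, JN, MN
  2-simplices (8): AEG, AEN, AGJ, AJN, EGM, EMN, GJM, JMN

so the chain groups are C_0 ≅ Z^10, C_1 ≅ Z^16, C_2 ≅ Z^8.

The boundary map ∂_1: C_1 → C_0 maps an edge to its endpoints' difference, ∂[p,q] = q − p. For instance
  ∂EM = M − E.
As a 10×16 matrix over Z this has rank 8, with invariant factors (1,1,1,1,1,1,1,1).

∂_2: C_2 → C_1 acts by ∂[p,q,r] = [q,r] − [p,r] + [p,q]. For instance
  ∂AGJ = GJ − AJ + AG,
  ∂AEN = EN − AN + AE.
This gives a 16×8 integer matrix of rank 7; reducing to Smith normal form yields diagonal entries (1,1,1,1,1,1,1).

Reading off H_k = ker ∂_k / im ∂_{k+1}:

  H_0: rank C_0 − rank ∂_1 = 10 − 8 = 2, and the invariant factors of ∂_1 are all 1, so H_0 = Z^2.
  H_1: rank ker ∂_1 − rank ∂_2 = (16 − 8) − 7 = 1, and the invariant factors of ∂_2 are all 1, so H_1 = Z.
  H_2: rank ker ∂_2 − rank ∂_3 = (8 − 7) − 0 = 1, and there is no ∂_3, so H_2 = Z.

(K is a triangulation of the disjoint union of the circle S^1 and the 2-sphere S^2.)

H_0 ≅ Z^2,  H_1 ≅ Z,  H_2 ≅ Z.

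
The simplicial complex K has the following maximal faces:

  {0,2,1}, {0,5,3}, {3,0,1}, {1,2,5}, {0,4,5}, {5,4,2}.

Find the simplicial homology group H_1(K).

H_1 ≅ Z.

Take the total order 0 < 1 < 2 < 3 < 4 < 5 on the vertex set. Then K (dimension 2) consists of the simplices:

  0-simplices (6): [0], [1], [2], [3], [4], [5]
  1-simplices (12): [0,1], [0,2], [0,3], [0,4], [0,5], [1,2], [1,3], [1,5], [2,4], [2,5], [3,5], [4,5]
  2-simplices (6): [0,1,2], [0,1,3], [0,3,5], [0,4,5], [1,2,5], [2,4,5]

so the chain groups are C_0 ≅ Z^6, C_1 ≅ Z^12, C_2 ≅ Z^6.

The boundary map ∂_1: C_1 → C_0 sends each edge [p,q] (with p < q) to q − p.
This gives a 6×12 integer matrix of rank 5; reducing to Smith normal form yields diagonal entries (1,1,1,1,1).

∂_2: C_2 → C_1 maps a triangle to the signed sum of its edges. For instance
  ∂[0,1,2] = [1,2] − [0,2] + [0,1],
  ∂[2,4,5] = [4,5] − [2,5] + [2,4].
This gives a 12×6 integer matrix of rank 6; reducing to Smith normal form yields diagonal entries (1,1,1,1,1,1).

From H_k ≅ ker(∂_k) / im(∂_{k+1}) we obtain:

  H_1: rank ker ∂_1 − rank ∂_2 = (12 − 5) − 6 = 1, and the invariant factors of ∂_2 are all 1, so H_1 = Z.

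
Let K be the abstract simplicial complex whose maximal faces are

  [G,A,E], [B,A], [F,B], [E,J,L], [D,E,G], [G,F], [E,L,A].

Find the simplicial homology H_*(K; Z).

Fix the vertex order A < B < D < E < F < G < J < L and write every simplex with vertices in increasing order. Then dim K = 2 and the simplices of K are:

  0-simplices (8): A, B, D, E, F, G, J, L
  1-simplices (12): AB, AE, AG, AL, BF, DE, DG, EG, EJ, EL, FG, JL
  2-simplices (4): AEG, AEL, DEG, EJL

giving chain groups C_0 ≅ Z^8, C_1 ≅ Z^12, C_2 ≅ Z^4.

Boundary ∂_1: C_1 → C_0 is given by ∂[p,q] = [q] − [p].
The 8×12 boundary matrix has rank 7 and Smith normal form diag(1,1,1,1,1,1,1).

Boundary ∂_2: C_2 → C_1 acts by ∂[p,q,r] = [q,r] − [p,r] + [p,q]. For instance
  ∂AEG = EG − AG + AE,
  ∂DEG = EG − DG + DE.
The resulting 12×4 matrix has rank 4, and its Smith normal form has invariant factors (1,1,1,1).

Reading off H_k = ker ∂_k / im ∂_{k+1}:

  H_0: rank C_0 − rank ∂_1 = 8 − 7 = 1, and the invariant factors of ∂_1 are all 1, so H_0 ≅ Z.
  H_1: rank ker ∂_1 − rank ∂_2 = (12 − 7) − 4 = 1, and the invariant factors of ∂_2 are all 1, so H_1 ≅ Z.
  H_2: rank ker ∂_2 − rank ∂_3 = (4 − 4) − 0 = 0, and there is no ∂_3, so H_2 ≅ 0.

H_0 ≅ Z,  H_1 ≅ Z,  H_2 = 0.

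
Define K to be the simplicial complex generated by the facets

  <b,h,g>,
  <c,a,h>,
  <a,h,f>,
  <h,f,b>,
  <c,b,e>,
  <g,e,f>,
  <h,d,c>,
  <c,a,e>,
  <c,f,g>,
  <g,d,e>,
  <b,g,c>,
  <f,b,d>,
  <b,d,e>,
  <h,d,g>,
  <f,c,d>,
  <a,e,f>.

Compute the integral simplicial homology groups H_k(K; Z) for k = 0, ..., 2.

H_0 ≅ Z,  H_1 ≅ Z^2,  H_2 ≅ Z.

Order the vertices as a < b < c < d < e < f < g < h. Listing each simplex with vertices in this order, K has dimension 2 with simplices:

  0-simplices (8): a, b, c, d, e, f, g, h
  1-simplices (24): ac, ae, af, ah, bc, bd, be, bf, bg, bh, cd, ce, cf, cg, ch, de, df, dg, dh, ef, eg, fg, fh, gh
  2-simplices (16): ace, ach, aef, afh, bce, bcg, bde, bdf, bfh, bgh, cdf, cdh, cfg, deg, dgh, efg

so the chain groups are C_0 ≅ Z^8, C_1 ≅ Z^24, C_2 ≅ Z^16.

Boundary ∂_1: C_1 → C_0 sends each edge [p,q] (with p < q) to q − p. For instance
  ∂bf = f − b.
This gives a 8×24 integer matrix of rank 7; reducing to Smith normal form yields diagonal entries (1,1,1,1,1,1,1).

Boundary ∂_2: C_2 → C_1 acts by ∂[p,q,r] = [q,r] − [p,r] + [p,q]. For instance
  ∂aef = ef − af + ae,
  ∂afh = fh − ah + af.
The 24×16 boundary matrix has rank 15 and Smith normal form diag(1,1,1,1,1,1,1,1,1,1,1,1,1,1,1).

Computing H_k = (kernel of ∂_k) / (image of ∂_{k+1}):

  H_0: rank C_0 − rank ∂_1 = 8 − 7 = 1, and the invariant factors of ∂_1 are all 1, so H_0 = Z.
  H_1: rank ker ∂_1 − rank ∂_2 = (24 − 7) − 15 = 2, and the invariant factors of ∂_2 are all 1, so H_1 = Z^2.
  H_2: rank ker ∂_2 − rank ∂_3 = (16 − 15) − 0 = 1, and there is no ∂_3, so H_2 = Z.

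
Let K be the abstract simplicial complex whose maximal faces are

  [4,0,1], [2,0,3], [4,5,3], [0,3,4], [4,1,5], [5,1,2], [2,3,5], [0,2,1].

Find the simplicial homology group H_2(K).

H_2 = Z.

Take the total order 0 < 1 < 2 < 3 < 4 < 5 on the vertex set. Then K (dimension 2) consists of the simplices:

  0-simplices (6): [0], [1], [2], [3], [4], [5]
  1-simplices (12): [0,1], [0,2], [0,3], [0,4], [1,2], [1,4], [1,5], [2,3], [2,5], [3,4], [3,5], [4,5]
  2-simplices (8): [0,1,2], [0,1,4], [0,2,3], [0,3,4], [1,2,5], [1,4,5], [2,3,5], [3,4,5]

Hence C_0 ≅ Z^6, C_1 ≅ Z^12, C_2 ≅ Z^8.

∂_1: C_1 → C_0 sends each edge [p,q] (with p < q) to q − p. For instance
  ∂[1,4] = [4] − [1].
As a 6×12 matrix over Z this has rank 5, with invariant factors (1,1,1,1,1).

∂_2: C_2 → C_1 sends each 2-simplex [p,q,r] to [q,r] − [p,r] + [p,q]. For instance
  ∂[0,2,3] = [2,3] − [0,3] + [0,2],
  ∂[2,3,5] = [3,5] − [2,5] + [2,3].
This gives a 12×8 integer matrix of rank 7; reducing to Smith normal form yields diagonal entries (1,1,1,1,1,1,1).

Reading off H_k = ker ∂_k / im ∂_{k+1}:

  H_2: rank ker ∂_2 − rank ∂_3 = (8 − 7) − 0 = 1, and there is no ∂_3, so H_2 = Z.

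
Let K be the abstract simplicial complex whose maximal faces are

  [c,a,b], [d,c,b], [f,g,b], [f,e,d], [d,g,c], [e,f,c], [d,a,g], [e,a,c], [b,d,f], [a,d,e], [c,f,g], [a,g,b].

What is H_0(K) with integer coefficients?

We work with the vertex ordering a < b < c < d < e < f < g. The simplices of K, each written with vertices in increasing order, are:

  0-simplices (7): a, b, c, d, e, f, g
  1-simplices (18): ab, ac, ad, ae, ag, bc, bd, bf, bg, cd, ce, cf, cg, de, df, dg, ef, fg
  2-simplices (12): abc, abg, ace, ade, adg, bcd, bdf, bfg, cdg, cef, cfg, def

giving chain groups C_0 ≅ Z^7, C_1 ≅ Z^18, C_2 ≅ Z^12.

The boundary map ∂_1: C_1 → C_0 maps an edge to its endpoints' difference, ∂[p,q] = q − p.
The resulting 7×18 matrix has rank 6, and its Smith normal form has invariant factors (1,1,1,1,1,1).

Boundary ∂_2: C_2 → C_1 maps a triangle to the signed sum of its edges. For instance
  ∂bcd = cd − bd + bc,
  ∂abc = bc − ac + ab.
The 18×12 boundary matrix has rank 12 and Smith normal form diag(1,1,1,1,1,1,1,1,1,1,1,2).

Now H_k = ker ∂_k / im ∂_{k+1}, so:

  H_0: rank C_0 − rank ∂_1 = 7 − 6 = 1, and the invariant factors of ∂_1 are all 1, so H_0 = Z.

H_0 = Z.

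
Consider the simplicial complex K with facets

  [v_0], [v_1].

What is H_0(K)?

K has 2 vertices.
rank ∂_0 = 0, rank ∂_1 = 0 ⇒ b_0 = 2 − 0 − 0 = 2. So H_0 ≅ Z^2.

H_0 = Z^2.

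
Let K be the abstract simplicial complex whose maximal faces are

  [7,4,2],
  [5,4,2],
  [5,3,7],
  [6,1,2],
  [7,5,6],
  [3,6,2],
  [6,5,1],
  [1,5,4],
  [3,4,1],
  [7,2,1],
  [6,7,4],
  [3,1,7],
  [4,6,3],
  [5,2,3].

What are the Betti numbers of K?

We work with the vertex ordering 1 < 2 < 3 < 4 < 5 < 6 < 7. The simplices of K, each written with vertices in increasing order, are:

  0-simplices (7): [1], [2], [3], [4], [5], [6], [7]
  1-simplices (21): [1,2], [1,3], [1,4], [1,5], [1,6], [1,7], [2,3], [2,4], [2,5], [2,6], [2,7], [3,4], [3,5], [3,6], [3,7], [4,5], [4,6], [4,7], [5,6], [5,7], [6,7]
  2-simplices (14): [1,2,6], [1,2,7], [1,3,4], [1,3,7], [1,4,5], [1,5,6], [2,3,5], [2,3,6], [2,4,5], [2,4,7], [3,4,6], [3,5,7], [4,6,7], [5,6,7]

so the chain groups are C_0 ≅ Z^7, C_1 ≅ Z^21, C_2 ≅ Z^14.

∂_1: C_1 → C_0 maps an edge to its endpoints' difference, ∂[p,q] = q − p.
As a 7×21 matrix over Z this has rank 6, with invariant factors (1,1,1,1,1,1).

The boundary map ∂_2: C_2 → C_1 acts by ∂[p,q,r] = [q,r] − [p,r] + [p,q]. For instance
  ∂[1,3,7] = [3,7] − [1,7] + [1,3],
  ∂[5,6,7] = [6,7] − [5,7] + [5,6].
This gives a 21×14 integer matrix of rank 13; reducing to Smith normal form yields diagonal entries (1,1,1,1,1,1,1,1,1,1,1,1,1).

From H_k ≅ ker(∂_k) / im(∂_{k+1}) we obtain:

  H_0: rank C_0 − rank ∂_1 = 7 − 6 = 1, and the invariant factors of ∂_1 are all 1, so H_0 = Z.
  H_1: rank ker ∂_1 − rank ∂_2 = (21 − 6) − 13 = 2, and the invariant factors of ∂_2 are all 1, so H_1 = Z^2.
  H_2: rank ker ∂_2 − rank ∂_3 = (14 − 13) − 0 = 1, and there is no ∂_3, so H_2 = Z.

(K is a triangulation of the torus T^2.)

Hence the Betti numbers are b_0 = 1, b_1 = 2, b_2 = 1.

b_0 = 1, b_1 = 2, b_2 = 1.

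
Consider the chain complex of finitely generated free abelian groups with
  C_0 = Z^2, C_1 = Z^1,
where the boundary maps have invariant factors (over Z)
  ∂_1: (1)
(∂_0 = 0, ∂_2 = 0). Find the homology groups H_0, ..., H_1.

H_0: b_0 = 2 − 0 − 1 = 1; torsion from ∂_1 factors > 1: none. So H_0 = Z.
H_1: b_1 = 1 − 1 − 0 = 0; torsion from ∂_2 factors > 1: none. So H_1 = 0.

H_0 = Z,  H_1 = 0.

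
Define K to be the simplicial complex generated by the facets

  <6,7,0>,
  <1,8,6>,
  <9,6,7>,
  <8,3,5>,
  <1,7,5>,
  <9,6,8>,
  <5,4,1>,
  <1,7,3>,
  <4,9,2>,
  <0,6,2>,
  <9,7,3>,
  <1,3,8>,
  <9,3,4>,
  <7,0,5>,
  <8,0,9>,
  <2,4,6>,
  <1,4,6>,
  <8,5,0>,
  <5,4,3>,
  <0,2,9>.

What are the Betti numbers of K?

Take the total order 0 < 1 < 2 < 3 < 4 < 5 < 6 < 7 < 8 < 9 on the vertex set. Then K (dimension 2) consists of the simplices:

  0-simplices (10): [0], [1], [2], [3], [4], [5], [6], [7], [8], [9]
  1-simplices (30): (30 of them)
  2-simplices (20): (20 of them)

giving chain groups C_0 ≅ Z^10, C_1 ≅ Z^30, C_2 ≅ Z^20.

∂_1: C_1 → C_0 sends each edge [p,q] (with p < q) to q − p.
As a 10×30 matrix over Z this has rank 9, with invariant factors (1,1,1,1,1,1,1,1,1).

The boundary map ∂_2: C_2 → C_1 sends each 2-simplex [p,q,r] to [q,r] − [p,r] + [p,q]. For instance
  ∂[0,6,7] = [6,7] − [0,7] + [0,6],
  ∂[6,8,9] = [8,9] − [6,9] + [6,8].
This gives a 30×20 integer matrix of rank 20; reducing to Smith normal form yields diagonal entries (1,1,1,1,1,1,1,1,1,1,1,1,1,1,1,1,1,1,1,2).

From H_k ≅ ker(∂_k) / im(∂_{k+1}) we obtain:

  H_0: rank C_0 − rank ∂_1 = 10 − 9 = 1, and the invariant factors of ∂_1 are all 1, so H_0 = Z.
  H_1: rank ker ∂_1 − rank ∂_2 = (30 − 9) − 20 = 1, and ∂_2 has invariant factor 2 > 1, so H_1 = Z ⊕ Z/2.
  H_2: rank ker ∂_2 − rank ∂_3 = (20 − 20) − 0 = 0, and there is no ∂_3, so H_2 = 0.

Hence the Betti numbers are b_0 = 1, b_1 = 1, b_2 = 0.

b_0 = 1, b_1 = 1, b_2 = 0.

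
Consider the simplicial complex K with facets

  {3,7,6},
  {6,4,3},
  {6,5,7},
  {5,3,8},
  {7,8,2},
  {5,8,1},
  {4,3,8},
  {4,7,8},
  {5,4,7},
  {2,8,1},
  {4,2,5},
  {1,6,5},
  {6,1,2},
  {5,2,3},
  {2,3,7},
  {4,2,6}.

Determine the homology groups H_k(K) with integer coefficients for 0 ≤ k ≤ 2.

H_0 ≅ Z,  H_1 ≅ Z^2,  H_2 ≅ Z.

We work with the vertex ordering 1 < 2 < 3 < 4 < 5 < 6 < 7 < 8. The simplices of K, each written with vertices in increasing order, are:

  0-simplices (8): [1], [2], [3], [4], [5], [6], [7], [8]
  1-simplices (24): (24 of them)
  2-simplices (16): [1,2,6], [1,2,8], [1,5,6], [1,5,8], [2,3,5], [2,3,7], [2,4,5], [2,4,6], [2,7,8], [3,4,6], [3,4,8], [3,5,8], [3,6,7], [4,5,7], [4,7,8], [5,6,7]

so the chain groups are C_0 ≅ Z^8, C_1 ≅ Z^24, C_2 ≅ Z^16.

Boundary ∂_1: C_1 → C_0 maps an edge to its endpoints' difference, ∂[p,q] = q − p. For instance
  ∂[4,8] = [8] − [4].
As a 8×24 matrix over Z this has rank 7, with invariant factors (1,1,1,1,1,1,1).

Boundary ∂_2: C_2 → C_1 acts by ∂[p,q,r] = [q,r] − [p,r] + [p,q]. For instance
  ∂[1,5,8] = [5,8] − [1,8] + [1,5],
  ∂[1,2,8] = [2,8] − [1,8] + [1,2].
The resulting 24×16 matrix has rank 15, and its Smith normal form has invariant factors (1,1,1,1,1,1,1,1,1,1,1,1,1,1,1).

Reading off H_k = ker ∂_k / im ∂_{k+1}:

  H_0: rank C_0 − rank ∂_1 = 8 − 7 = 1, and the invariant factors of ∂_1 are all 1, so H_0 ≅ Z.
  H_1: rank ker ∂_1 − rank ∂_2 = (24 − 7) − 15 = 2, and the invariant factors of ∂_2 are all 1, so H_1 ≅ Z^2.
  H_2: rank ker ∂_2 − rank ∂_3 = (16 − 15) − 0 = 1, and there is no ∂_3, so H_2 ≅ Z.

(K is a triangulation of the torus T^2.)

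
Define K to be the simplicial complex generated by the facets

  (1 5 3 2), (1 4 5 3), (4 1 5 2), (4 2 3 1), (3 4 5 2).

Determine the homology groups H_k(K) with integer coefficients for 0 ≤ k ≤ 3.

Fix the vertex order 1 < 2 < 3 < 4 < 5 and write every simplex with vertices in increasing order. Then dim K = 3 and the simplices of K are:

  0-simplices (5): [1], [2], [3], [4], [5]
  1-simplices (10): [1,2], [1,3], [1,4], [1,5], [2,3], [2,4], [2,5], [3,4], [3,5], [4,5]
  2-simplices (10): [1,2,3], [1,2,4], [1,2,5], [1,3,4], [1,3,5], [1,4,5], [2,3,4], [2,3,5], [2,4,5], [3,4,5]
  3-simplices (5): [1,2,3,4], [1,2,3,5], [1,2,4,5], [1,3,4,5], [2,3,4,5]

so the chain groups are C_0 ≅ Z^5, C_1 ≅ Z^10, C_2 ≅ Z^10, C_3 ≅ Z^5.

Boundary ∂_1: C_1 → C_0 is given by ∂[p,q] = [q] − [p]. For instance
  ∂[1,4] = [4] − [1].
The resulting 5×10 matrix has rank 4, and its Smith normal form has invariant factors (1,1,1,1).

Boundary ∂_2: C_2 → C_1 maps a triangle to the signed sum of its edges. For instance
  ∂[3,4,5] = [4,5] − [3,5] + [3,4],
  ∂[2,3,5] = [3,5] − [2,5] + [2,3].
This gives a 10×10 integer matrix of rank 6; reducing to Smith normal form yields diagonal entries (1,1,1,1,1,1).

The boundary map ∂_3: C_3 → C_2 sends each 3-simplex σ to the alternating sum Σ_i (−1)^i (σ with its i-th vertex removed). For instance
  ∂[1,3,4,5] = [3,4,5] − [1,4,5] + [1,3,5] − [1,3,4],
  ∂[1,2,3,5] = [2,3,5] − [1,3,5] + [1,2,5] − [1,2,3].
This gives a 10×5 integer matrix of rank 4; reducing to Smith normal form yields diagonal entries (1,1,1,1).

Reading off H_k = ker ∂_k / im ∂_{k+1}:

  H_0: rank C_0 − rank ∂_1 = 5 − 4 = 1, and the invariant factors of ∂_1 are all 1, so H_0 ≅ Z.
  H_1: rank ker ∂_1 − rank ∂_2 = (10 − 4) − 6 = 0, and the invariant factors of ∂_2 are all 1, so H_1 ≅ 0.
  H_2: rank ker ∂_2 − rank ∂_3 = (10 − 6) − 4 = 0, and the invariant factors of ∂_3 are all 1, so H_2 ≅ 0.
  H_3: rank ker ∂_3 − rank ∂_4 = (5 − 4) − 0 = 1, and there is no ∂_4, so H_3 ≅ Z.

H_0 = Z,  H_1 = 0,  H_2 = 0,  H_3 = Z.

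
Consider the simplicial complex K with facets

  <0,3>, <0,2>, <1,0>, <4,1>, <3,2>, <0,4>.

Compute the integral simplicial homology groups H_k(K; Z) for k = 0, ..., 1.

Fix the vertex order 0 < 1 < 2 < 3 < 4 and write every simplex with vertices in increasing order. Then dim K = 1 and the simplices of K are:

  0-simplices (5): [0], [1], [2], [3], [4]
  1-simplices (6): [0,1], [0,2], [0,3], [0,4], [1,4], [2,3]

giving chain groups C_0 ≅ Z^5, C_1 ≅ Z^6.

The boundary map ∂_1: C_1 → C_0 is given by ∂[p,q] = [q] − [p]. For instance
  ∂[0,4] = [4] − [0].
The resulting 5×6 matrix has rank 4, and its Smith normal form has invariant factors (1,1,1,1).

Reading off H_k = ker ∂_k / im ∂_{k+1}:

  H_0: rank C_0 − rank ∂_1 = 5 − 4 = 1, and the invariant factors of ∂_1 are all 1, so H_0 = Z.
  H_1: rank ker ∂_1 − rank ∂_2 = (6 − 4) − 0 = 2, and there is no ∂_2, so H_1 = Z^2.

H_0 ≅ Z,  H_1 ≅ Z^2.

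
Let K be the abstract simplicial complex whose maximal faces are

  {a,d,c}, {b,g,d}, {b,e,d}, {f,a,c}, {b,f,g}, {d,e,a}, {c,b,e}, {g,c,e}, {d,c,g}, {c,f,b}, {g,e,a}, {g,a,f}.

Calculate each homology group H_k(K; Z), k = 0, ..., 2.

We work with the vertex ordering a < b < c < d < e < f < g. The simplices of K, each written with vertices in increasing order, are:

  0-simplices (7): a, b, c, d, e, f, g
  1-simplices (18): ac, ad, ae, af, ag, bc, bd, be, bf, bg, cd, ce, cf, cg, de, dg, eg, fg
  2-simplices (12): acd, acf, ade, aeg, afg, bce, bcf, bde, bdg, bfg, cdg, ceg

Hence C_0 ≅ Z^7, C_1 ≅ Z^18, C_2 ≅ Z^12.

∂_1: C_1 → C_0 sends each edge [p,q] (with p < q) to q − p.
As a 7×18 matrix over Z this has rank 6, with invariant factors (1,1,1,1,1,1).

The boundary map ∂_2: C_2 → C_1 maps a triangle to the signed sum of its edges. For instance
  ∂cdg = dg − cg + cd,
  ∂ade = de − ae + ad.
As a 18×12 matrix over Z this has rank 12, with invariant factors (1,1,1,1,1,1,1,1,1,1,1,2).

From H_k ≅ ker(∂_k) / im(∂_{k+1}) we obtain:

  H_0: rank C_0 − rank ∂_1 = 7 − 6 = 1, and the invariant factors of ∂_1 are all 1, so H_0 ≅ Z.
  H_1: rank ker ∂_1 − rank ∂_2 = (18 − 6) − 12 = 0, and ∂_2 has invariant factor 2 > 1, so H_1 ≅ Z_2.
  H_2: rank ker ∂_2 − rank ∂_3 = (12 − 12) − 0 = 0, and there is no ∂_3, so H_2 ≅ 0.

H_0 = Z,  H_1 = Z_2,  H_2 = 0.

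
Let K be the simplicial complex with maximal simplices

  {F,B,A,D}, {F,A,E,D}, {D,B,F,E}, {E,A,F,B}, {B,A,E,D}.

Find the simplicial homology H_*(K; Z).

H_0 ≅ Z,  H_1 = 0,  H_2 = 0,  H_3 ≅ Z.

K has 5 vertices, 10 edges, 10 triangles, 5 3-simplices.
rank ∂_0 = 0, rank ∂_1 = 4 ⇒ b_0 = 5 − 0 − 4 = 1; all invariant factors of ∂_1 are 1 so no torsion. So H_0 = Z.
rank ∂_1 = 4, rank ∂_2 = 6 ⇒ b_1 = 10 − 4 − 6 = 0; all invariant factors of ∂_2 are 1 so no torsion. So H_1 = 0.
rank ∂_2 = 6, rank ∂_3 = 4 ⇒ b_2 = 10 − 6 − 4 = 0; all invariant factors of ∂_3 are 1 so no torsion. So H_2 = 0.
rank ∂_3 = 4, rank ∂_4 = 0 ⇒ b_3 = 5 − 4 − 0 = 1. So H_3 = Z.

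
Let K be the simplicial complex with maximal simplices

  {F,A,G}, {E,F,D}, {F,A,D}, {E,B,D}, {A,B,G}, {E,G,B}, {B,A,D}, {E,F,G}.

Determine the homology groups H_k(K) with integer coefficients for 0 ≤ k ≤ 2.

We work with the vertex ordering A < B < D < E < F < G. The simplices of K, each written with vertices in increasing order, are:

  0-simplices (6): A, B, D, E, F, G
  1-simplices (12): AB, AD, AF, AG, BD, BE, BG, DE, DF, EF, EG, FG
  2-simplices (8): ABD, ABG, ADF, AFG, BDE, BEG, DEF, EFG

Hence C_0 ≅ Z^6, C_1 ≅ Z^12, C_2 ≅ Z^8.

The boundary map ∂_1: C_1 → C_0 maps an edge to its endpoints' difference, ∂[p,q] = q − p. For instance
  ∂DE = E − D.
The resulting 6×12 matrix has rank 5, and its Smith normal form has invariant factors (1,1,1,1,1).

∂_2: C_2 → C_1 sends each 2-simplex [p,q,r] to [q,r] − [p,r] + [p,q]. For instance
  ∂ABD = BD − AD + AB,
  ∂BEG = EG − BG + BE.
The 12×8 boundary matrix has rank 7 and Smith normal form diag(1,1,1,1,1,1,1).

From H_k ≅ ker(∂_k) / im(∂_{k+1}) we obtain:

  H_0: rank C_0 − rank ∂_1 = 6 − 5 = 1, and the invariant factors of ∂_1 are all 1, so H_0 ≅ Z.
  H_1: rank ker ∂_1 − rank ∂_2 = (12 − 5) − 7 = 0, and the invariant factors of ∂_2 are all 1, so H_1 ≅ 0.
  H_2: rank ker ∂_2 − rank ∂_3 = (8 − 7) − 0 = 1, and there is no ∂_3, so H_2 ≅ Z.

(K is a triangulation of the 2-sphere S^2.)

H_0 = Z,  H_1 = 0,  H_2 = Z.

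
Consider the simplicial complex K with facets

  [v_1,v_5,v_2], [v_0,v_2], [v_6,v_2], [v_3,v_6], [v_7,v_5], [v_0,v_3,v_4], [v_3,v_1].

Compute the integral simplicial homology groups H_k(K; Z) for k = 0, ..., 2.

Take the total order v_0 < v_1 < v_2 < v_3 < v_4 < v_5 < v_6 < v_7 on the vertex set. Then K (dimension 2) consists of the simplices:

  0-simplices (8): [v_0], [v_1], [v_2], [v_3], [v_4], [v_5], [v_6], [v_7]
  1-simplices (11): [v_0,v_2], [v_0,v_3], [v_0,v_4], [v_1,v_2], [v_1,v_3], [v_1,v_5], [v_2,v_5], [v_2,v_6], [v_3,v_4], [v_3,v_6], [v_5,v_7]
  2-simplices (2): [v_0,v_3,v_4], [v_1,v_2,v_5]

Hence C_0 ≅ Z^8, C_1 ≅ Z^11, C_2 ≅ Z^2.

∂_1: C_1 → C_0 sends each edge [p,q] (with p < q) to q − p. For instance
  ∂[v_1,v_5] = [v_5] − [v_1].
The 8×11 boundary matrix has rank 7 and Smith normal form diag(1,1,1,1,1,1,1).

Boundary ∂_2: C_2 → C_1 sends each 2-simplex [p,q,r] to [q,r] − [p,r] + [p,q]. For instance
  ∂[v_1,v_2,v_5] = [v_2,v_5] − [v_1,v_5] + [v_1,v_2],
  ∂[v_0,v_3,v_4] = [v_3,v_4] − [v_0,v_4] + [v_0,v_3].
The resulting 11×2 matrix has rank 2, and its Smith normal form has invariant factors (1,1).

From H_k ≅ ker(∂_k) / im(∂_{k+1}) we obtain:

  H_0: rank C_0 − rank ∂_1 = 8 − 7 = 1, and the invariant factors of ∂_1 are all 1, so H_0 ≅ Z.
  H_1: rank ker ∂_1 − rank ∂_2 = (11 − 7) − 2 = 2, and the invariant factors of ∂_2 are all 1, so H_1 ≅ Z^2.
  H_2: rank ker ∂_2 − rank ∂_3 = (2 − 2) − 0 = 0, and there is no ∂_3, so H_2 ≅ 0.

H_0 ≅ Z,  H_1 ≅ Z^2,  H_2 = 0.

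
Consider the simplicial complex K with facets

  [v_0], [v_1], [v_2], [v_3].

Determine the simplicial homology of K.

H_0 = Z^4.

We work with the vertex ordering v_0 < v_1 < v_2 < v_3. The simplices of K, each written with vertices in increasing order, are:

  0-simplices (4): [v_0], [v_1], [v_2], [v_3]

Hence C_0 ≅ Z^4.

From H_k ≅ ker(∂_k) / im(∂_{k+1}) we obtain:

  H_0: rank C_0 − rank ∂_1 = 4 − 0 = 4, and there is no ∂_1, so H_0 ≅ Z^4.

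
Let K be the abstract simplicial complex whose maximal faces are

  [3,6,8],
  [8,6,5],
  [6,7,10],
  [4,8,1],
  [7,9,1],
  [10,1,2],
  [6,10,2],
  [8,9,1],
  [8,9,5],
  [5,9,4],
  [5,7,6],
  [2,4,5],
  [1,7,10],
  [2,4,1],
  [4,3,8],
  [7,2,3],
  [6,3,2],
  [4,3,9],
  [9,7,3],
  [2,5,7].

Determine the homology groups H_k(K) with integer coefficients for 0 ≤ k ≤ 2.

H_0 ≅ Z,  H_1 ≅ Z ⊕ Z/2Z,  H_2 = 0.

Fix the vertex order 1 < 2 < 3 < 4 < 5 < 6 < 7 < 8 < 9 < 10 and write every simplex with vertices in increasing order. Then dim K = 2 and the simplices of K are:

  0-simplices (10): [1], [2], [3], [4], [5], [6], [7], [8], [9], [10]
  1-simplices (30): (30 of them)
  2-simplices (20): (20 of them)

Hence C_0 ≅ Z^10, C_1 ≅ Z^30, C_2 ≅ Z^20.

Boundary ∂_1: C_1 → C_0 sends each edge [p,q] (with p < q) to q − p.
This gives a 10×30 integer matrix of rank 9; reducing to Smith normal form yields diagonal entries (1,1,1,1,1,1,1,1,1).

Boundary ∂_2: C_2 → C_1 sends each 2-simplex [p,q,r] to [q,r] − [p,r] + [p,q]. For instance
  ∂[5,8,9] = [8,9] − [5,9] + [5,8],
  ∂[2,3,6] = [3,6] − [2,6] + [2,3].
This gives a 30×20 integer matrix of rank 20; reducing to Smith normal form yields diagonal entries (1,1,1,1,1,1,1,1,1,1,1,1,1,1,1,1,1,1,1,2).

Now H_k = ker ∂_k / im ∂_{k+1}, so:

  H_0: rank C_0 − rank ∂_1 = 10 − 9 = 1, and the invariant factors of ∂_1 are all 1, so H_0 ≅ Z.
  H_1: rank ker ∂_1 − rank ∂_2 = (30 − 9) − 20 = 1, and ∂_2 has invariant factor 2 > 1, so H_1 ≅ Z ⊕ Z/2Z.
  H_2: rank ker ∂_2 − rank ∂_3 = (20 − 20) − 0 = 0, and there is no ∂_3, so H_2 ≅ 0.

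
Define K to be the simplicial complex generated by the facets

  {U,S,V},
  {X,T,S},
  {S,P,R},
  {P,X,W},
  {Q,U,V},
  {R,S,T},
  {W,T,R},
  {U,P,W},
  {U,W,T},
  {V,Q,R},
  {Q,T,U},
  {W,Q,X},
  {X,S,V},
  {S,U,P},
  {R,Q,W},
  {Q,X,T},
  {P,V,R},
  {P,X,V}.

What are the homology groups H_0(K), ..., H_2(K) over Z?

Order the vertices as P < Q < R < S < T < U < V < W < X. Listing each simplex with vertices in this order, K has dimension 2 with simplices:

  0-simplices (9): P, Q, R, S, T, U, V, W, X
  1-simplices (27): PR, PS, PU, PV, PW, PX, QR, QT, QU, QV, QW, QX, RS, RT, RV, RW, ST, SU, SV, SX, TU, TW, TX, UV, UW, VX, WX
  2-simplices (18): PRS, PRV, PSU, PUW, PVX, PWX, QRV, QRW, QTU, QTX, QUV, QWX, RST, RTW, STX, SUV, SVX, TUW

Hence C_0 ≅ Z^9, C_1 ≅ Z^27, C_2 ≅ Z^18.

Boundary ∂_1: C_1 → C_0 sends each edge [p,q] (with p < q) to q − p. For instance
  ∂RS = S − R.
The resulting 9×27 matrix has rank 8, and its Smith normal form has invariant factors (1,1,1,1,1,1,1,1).

∂_2: C_2 → C_1 sends each 2-simplex [p,q,r] to [q,r] − [p,r] + [p,q]. For instance
  ∂QTX = TX − QX + QT,
  ∂STX = TX − SX + ST.
The 27×18 boundary matrix has rank 18 and Smith normal form diag(1,1,1,1,1,1,1,1,1,1,1,1,1,1,1,1,1,2).

Reading off H_k = ker ∂_k / im ∂_{k+1}:

  H_0: rank C_0 − rank ∂_1 = 9 − 8 = 1, and the invariant factors of ∂_1 are all 1, so H_0 ≅ Z.
  H_1: rank ker ∂_1 − rank ∂_2 = (27 − 8) − 18 = 1, and ∂_2 has invariant factor 2 > 1, so H_1 ≅ Z ⊕ Z/2.
  H_2: rank ker ∂_2 − rank ∂_3 = (18 − 18) − 0 = 0, and there is no ∂_3, so H_2 ≅ 0.

(K is a triangulation of the Klein bottle.)

H_0 ≅ Z,  H_1 ≅ Z ⊕ Z/2,  H_2 = 0.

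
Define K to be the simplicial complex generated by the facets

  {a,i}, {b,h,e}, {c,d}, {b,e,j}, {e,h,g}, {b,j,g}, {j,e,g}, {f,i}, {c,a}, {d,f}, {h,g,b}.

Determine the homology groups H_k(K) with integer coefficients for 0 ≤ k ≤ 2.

H_0 ≅ Z^2,  H_1 ≅ Z,  H_2 ≅ Z.

We work with the vertex ordering a < b < c < d < e < f < g < h < i < j. The simplices of K, each written with vertices in increasing order, are:

  0-simplices (10): a, b, c, d, e, f, g, h, i, j
  1-simplices (14): ac, ai, be, bg, bh, bj, cd, df, eg, eh, ej, fi, gh, gj
  2-simplices (6): beh, bej, bgh, bgj, egh, egj

so the chain groups are C_0 ≅ Z^10, C_1 ≅ Z^14, C_2 ≅ Z^6.

∂_1: C_1 → C_0 maps an edge to its endpoints' difference, ∂[p,q] = q − p. For instance
  ∂cd = d − c.
This gives a 10×14 integer matrix of rank 8; reducing to Smith normal form yields diagonal entries (1,1,1,1,1,1,1,1).

Boundary ∂_2: C_2 → C_1 maps a triangle to the signed sum of its edges. For instance
  ∂bgh = gh − bh + bg,
  ∂bgj = gj − bj + bg.
This gives a 14×6 integer matrix of rank 5; reducing to Smith normal form yields diagonal entries (1,1,1,1,1).

From H_k ≅ ker(∂_k) / im(∂_{k+1}) we obtain:

  H_0: rank C_0 − rank ∂_1 = 10 − 8 = 2, and the invariant factors of ∂_1 are all 1, so H_0 = Z^2.
  H_1: rank ker ∂_1 − rank ∂_2 = (14 − 8) − 5 = 1, and the invariant factors of ∂_2 are all 1, so H_1 = Z.
  H_2: rank ker ∂_2 − rank ∂_3 = (6 − 5) − 0 = 1, and there is no ∂_3, so H_2 = Z.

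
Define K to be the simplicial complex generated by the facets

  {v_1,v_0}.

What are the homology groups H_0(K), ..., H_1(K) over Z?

H_0 ≅ Z,  H_1 = 0.

Take the total order v_0 < v_1 on the vertex set. Then K (dimension 1) consists of the simplices:

  0-simplices (2): [v_0], [v_1]
  1-simplices (1): [v_0,v_1]

giving chain groups C_0 ≅ Z^2, C_1 ≅ Z^1.

∂_1: C_1 → C_0 maps an edge to its endpoints' difference, ∂[p,q] = q − p.
This gives a 2×1 integer matrix of rank 1; reducing to Smith normal form yields diagonal entries (1).

Reading off H_k = ker ∂_k / im ∂_{k+1}:

  H_0: rank C_0 − rank ∂_1 = 2 − 1 = 1, and the invariant factors of ∂_1 are all 1, so H_0 = Z.
  H_1: rank ker ∂_1 − rank ∂_2 = (1 − 1) − 0 = 0, and there is no ∂_2, so H_1 = 0.

(K is a triangulation of the 1-simplex.)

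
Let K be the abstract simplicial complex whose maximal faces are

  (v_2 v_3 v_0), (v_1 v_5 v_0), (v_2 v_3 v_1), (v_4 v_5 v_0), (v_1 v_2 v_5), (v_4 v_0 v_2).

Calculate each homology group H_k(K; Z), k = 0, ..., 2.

Fix the vertex order v_0 < v_1 < v_2 < v_3 < v_4 < v_5 and write every simplex with vertices in increasing order. Then dim K = 2 and the simplices of K are:

  0-simplices (6): [v_0], [v_1], [v_2], [v_3], [v_4], [v_5]
  1-simplices (12): [v_0,v_1], [v_0,v_2], [v_0,v_3], [v_0,v_4], [v_0,v_5], [v_1,v_2], [v_1,v_3], [v_1,v_5], [v_2,v_3], [v_2,v_4], [v_2,v_5], [v_4,v_5]
  2-simplices (6): [v_0,v_1,v_5], [v_0,v_2,v_3], [v_0,v_2,v_4], [v_0,v_4,v_5], [v_1,v_2,v_3], [v_1,v_2,v_5]

so the chain groups are C_0 ≅ Z^6, C_1 ≅ Z^12, C_2 ≅ Z^6.

The boundary map ∂_1: C_1 → C_0 is given by ∂[p,q] = [q] − [p]. For instance
  ∂[v_1,v_2] = [v_2] − [v_1].
This gives a 6×12 integer matrix of rank 5; reducing to Smith normal form yields diagonal entries (1,1,1,1,1).

The boundary map ∂_2: C_2 → C_1 maps a triangle to the signed sum of its edges. For instance
  ∂[v_0,v_2,v_3] = [v_2,v_3] − [v_0,v_3] + [v_0,v_2],
  ∂[v_1,v_2,v_5] = [v_2,v_5] − [v_1,v_5] + [v_1,v_2].
The resulting 12×6 matrix has rank 6, and its Smith normal form has invariant factors (1,1,1,1,1,1).

Now H_k = ker ∂_k / im ∂_{k+1}, so:

  H_0: rank C_0 − rank ∂_1 = 6 − 5 = 1, and the invariant factors of ∂_1 are all 1, so H_0 ≅ Z.
  H_1: rank ker ∂_1 − rank ∂_2 = (12 − 5) − 6 = 1, and the invariant factors of ∂_2 are all 1, so H_1 ≅ Z.
  H_2: rank ker ∂_2 − rank ∂_3 = (6 − 6) − 0 = 0, and there is no ∂_3, so H_2 ≅ 0.

H_0 ≅ Z,  H_1 ≅ Z,  H_2 = 0.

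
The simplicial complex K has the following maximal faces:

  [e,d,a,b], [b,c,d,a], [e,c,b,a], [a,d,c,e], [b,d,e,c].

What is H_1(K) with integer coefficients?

H_1 ≅ 0.

We work with the vertex ordering a < b < c < d < e. The simplices of K, each written with vertices in increasing order, are:

  0-simplices (5): a, b, c, d, e
  1-simplices (10): ab, ac, ad, ae, bc, bd, be, cd, ce, de
  2-simplices (10): abc, abd, abe, acd, ace, ade, bcd, bce, bde, cde
  3-simplices (5): abcd, abce, abde, acde, bcde

so the chain groups are C_0 ≅ Z^5, C_1 ≅ Z^10, C_2 ≅ Z^10, C_3 ≅ Z^5.

∂_1: C_1 → C_0 maps an edge to its endpoints' difference, ∂[p,q] = q − p. For instance
  ∂ae = e − a.
The 5×10 boundary matrix has rank 4 and Smith normal form diag(1,1,1,1).

Boundary ∂_2: C_2 → C_1 maps a triangle to the signed sum of its edges. For instance
  ∂cde = de − ce + cd,
  ∂ade = de − ae + ad.
The resulting 10×10 matrix has rank 6, and its Smith normal form has invariant factors (1,1,1,1,1,1).

∂_3: C_3 → C_2 sends each 3-simplex σ to the alternating sum Σ_i (−1)^i (σ with its i-th vertex removed). For instance
  ∂abce = bce − ace + abe − abc,
  ∂acde = cde − ade + ace − acd.
The 10×5 boundary matrix has rank 4 and Smith normal form diag(1,1,1,1).

Now H_k = ker ∂_k / im ∂_{k+1}, so:

  H_1: rank ker ∂_1 − rank ∂_2 = (10 − 4) − 6 = 0, and the invariant factors of ∂_2 are all 1, so H_1 = 0.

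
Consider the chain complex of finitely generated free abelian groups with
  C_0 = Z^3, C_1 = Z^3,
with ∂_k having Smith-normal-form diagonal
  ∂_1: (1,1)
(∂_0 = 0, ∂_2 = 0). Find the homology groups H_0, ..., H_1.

H_0 ≅ Z,  H_1 ≅ Z.

H_0: b_0 = 3 − 0 − 2 = 1; torsion from ∂_1 factors > 1: none. So H_0 ≅ Z.
H_1: b_1 = 3 − 2 − 0 = 1; torsion from ∂_2 factors > 1: none. So H_1 ≅ Z.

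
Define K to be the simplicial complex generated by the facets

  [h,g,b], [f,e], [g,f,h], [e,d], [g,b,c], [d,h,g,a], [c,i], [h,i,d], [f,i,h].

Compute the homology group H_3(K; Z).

H_3 ≅ 0.

Order the vertices as a < b < c < d < e < f < g < h < i. Listing each simplex with vertices in this order, K has dimension 3 with simplices:

  0-simplices (9): a, b, c, d, e, f, g, h, i
  1-simplices (18): ad, ag, ah, bc, bg, bh, cg, ci, de, dg, dh, di, ef, fg, fh, fi, gh, hi
  2-simplices (9): adg, adh, agh, bcg, bgh, dgh, dhi, fgh, fhi
  3-simplices (1): adgh

Hence C_0 ≅ Z^9, C_1 ≅ Z^18, C_2 ≅ Z^9, C_3 ≅ Z^1.

Boundary ∂_1: C_1 → C_0 sends each edge [p,q] (with p < q) to q − p. For instance
  ∂bg = g − b.
This gives a 9×18 integer matrix of rank 8; reducing to Smith normal form yields diagonal entries (1,1,1,1,1,1,1,1).

Boundary ∂_2: C_2 → C_1 sends each 2-simplex [p,q,r] to [q,r] − [p,r] + [p,q]. For instance
  ∂adh = dh − ah + ad,
  ∂dgh = gh − dh + dg.
As a 18×9 matrix over Z this has rank 8, with invariant factors (1,1,1,1,1,1,1,1).

∂_3: C_3 → C_2 sends each 3-simplex σ to the alternating sum Σ_i (−1)^i (σ with its i-th vertex removed). For instance
  ∂adgh = dgh − agh + adh − adg.
This gives a 9×1 integer matrix of rank 1; reducing to Smith normal form yields diagonal entries (1).

From H_k ≅ ker(∂_k) / im(∂_{k+1}) we obtain:

  H_3: rank ker ∂_3 − rank ∂_4 = (1 − 1) − 0 = 0, and there is no ∂_4, so H_3 = 0.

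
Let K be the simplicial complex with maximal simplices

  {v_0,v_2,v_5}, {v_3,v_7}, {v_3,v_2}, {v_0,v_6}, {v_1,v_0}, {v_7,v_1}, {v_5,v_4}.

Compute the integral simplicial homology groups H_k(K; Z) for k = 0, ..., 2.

H_0 ≅ Z,  H_1 ≅ Z,  H_2 = 0.

We work with the vertex ordering v_0 < v_1 < v_2 < v_3 < v_4 < v_5 < v_6 < v_7. The simplices of K, each written with vertices in increasing order, are:

  0-simplices (8): [v_0], [v_1], [v_2], [v_3], [v_4], [v_5], [v_6], [v_7]
  1-simplices (9): [v_0,v_1], [v_0,v_2], [v_0,v_5], [v_0,v_6], [v_1,v_7], [v_2,v_3], [v_2,v_5], [v_3,v_7], [v_4,v_5]
  2-simplices (1): [v_0,v_2,v_5]

giving chain groups C_0 ≅ Z^8, C_1 ≅ Z^9, C_2 ≅ Z^1.

∂_1: C_1 → C_0 maps an edge to its endpoints' difference, ∂[p,q] = q − p. For instance
  ∂[v_2,v_5] = [v_5] − [v_2].
The 8×9 boundary matrix has rank 7 and Smith normal form diag(1,1,1,1,1,1,1).

∂_2: C_2 → C_1 maps a triangle to the signed sum of its edges. For instance
  ∂[v_0,v_2,v_5] = [v_2,v_5] − [v_0,v_5] + [v_0,v_2].
This gives a 9×1 integer matrix of rank 1; reducing to Smith normal form yields diagonal entries (1).

Reading off H_k = ker ∂_k / im ∂_{k+1}:

  H_0: rank C_0 − rank ∂_1 = 8 − 7 = 1, and the invariant factors of ∂_1 are all 1, so H_0 ≅ Z.
  H_1: rank ker ∂_1 − rank ∂_2 = (9 − 7) − 1 = 1, and the invariant factors of ∂_2 are all 1, so H_1 ≅ Z.
  H_2: rank ker ∂_2 − rank ∂_3 = (1 − 1) − 0 = 0, and there is no ∂_3, so H_2 ≅ 0.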